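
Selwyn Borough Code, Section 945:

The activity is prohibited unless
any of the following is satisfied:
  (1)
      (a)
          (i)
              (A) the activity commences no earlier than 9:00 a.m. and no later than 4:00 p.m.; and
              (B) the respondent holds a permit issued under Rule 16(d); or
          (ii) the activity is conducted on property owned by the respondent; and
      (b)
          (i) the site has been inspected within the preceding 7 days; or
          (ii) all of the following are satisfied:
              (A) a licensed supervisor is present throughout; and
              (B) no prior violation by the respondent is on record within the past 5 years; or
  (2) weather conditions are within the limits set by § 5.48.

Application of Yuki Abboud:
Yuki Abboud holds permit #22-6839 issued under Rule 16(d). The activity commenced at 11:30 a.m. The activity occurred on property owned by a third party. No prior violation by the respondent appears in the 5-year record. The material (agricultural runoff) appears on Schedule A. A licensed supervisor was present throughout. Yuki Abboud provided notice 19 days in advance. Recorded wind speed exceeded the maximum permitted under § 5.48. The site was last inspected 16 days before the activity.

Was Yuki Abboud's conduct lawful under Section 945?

Yes — lawful.

(A) start within hours — met.
(B) holds permit — satisfied.
(i) = T AND T = true.
(ii) own property — not satisfied.
(a): T OR F → true.
(i) site inspected — not satisfied.
(A) supervisor present — met.
(B) no prior violation — satisfied.
(ii) = T AND T = true.
(b) = F OR T = true.
(1) = T AND T = true.
(2) weather ok — fails.
So Overall is satisfied (T OR F).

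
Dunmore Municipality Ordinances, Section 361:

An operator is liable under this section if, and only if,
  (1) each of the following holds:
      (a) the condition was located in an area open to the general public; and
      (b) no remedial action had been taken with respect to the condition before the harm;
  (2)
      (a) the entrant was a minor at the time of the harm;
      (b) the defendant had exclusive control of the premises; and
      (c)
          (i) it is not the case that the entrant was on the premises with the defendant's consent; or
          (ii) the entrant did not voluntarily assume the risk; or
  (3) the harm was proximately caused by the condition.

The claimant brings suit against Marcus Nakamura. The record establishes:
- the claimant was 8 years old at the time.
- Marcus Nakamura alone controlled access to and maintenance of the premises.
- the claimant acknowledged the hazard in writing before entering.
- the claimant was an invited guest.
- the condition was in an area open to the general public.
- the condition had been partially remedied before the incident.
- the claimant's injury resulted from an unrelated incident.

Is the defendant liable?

No — not liable.

(a) public area — holds.
(b) no remedial action — not met.
(1): T AND F → false.
(a) entrant a minor — satisfied.
(b) exclusive control — holds.
(i) not (consent to enter) — fails.
(ii) no assumed risk — not satisfied.
(c): F OR F → false.
So (2) is not satisfied (T AND T AND F).
(3) proximate cause — not met.
So Overall is not satisfied (F OR F OR F).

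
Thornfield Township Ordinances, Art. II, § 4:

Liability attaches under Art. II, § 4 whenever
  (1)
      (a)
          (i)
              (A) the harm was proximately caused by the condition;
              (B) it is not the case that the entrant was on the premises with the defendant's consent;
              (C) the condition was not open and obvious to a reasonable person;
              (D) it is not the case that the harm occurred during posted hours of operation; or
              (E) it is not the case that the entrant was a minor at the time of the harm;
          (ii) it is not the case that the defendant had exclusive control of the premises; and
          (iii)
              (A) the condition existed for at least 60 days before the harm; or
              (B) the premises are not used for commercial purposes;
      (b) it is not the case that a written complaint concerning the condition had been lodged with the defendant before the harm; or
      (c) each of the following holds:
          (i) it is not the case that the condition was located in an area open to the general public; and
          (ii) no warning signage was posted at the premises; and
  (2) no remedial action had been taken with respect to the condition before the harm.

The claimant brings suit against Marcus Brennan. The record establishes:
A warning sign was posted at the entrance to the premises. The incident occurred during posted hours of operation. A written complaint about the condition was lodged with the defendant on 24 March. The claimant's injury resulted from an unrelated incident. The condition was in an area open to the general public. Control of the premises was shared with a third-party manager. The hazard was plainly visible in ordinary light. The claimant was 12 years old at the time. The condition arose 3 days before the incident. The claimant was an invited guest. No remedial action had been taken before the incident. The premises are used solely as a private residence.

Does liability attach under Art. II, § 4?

No — not liable.

(A) proximate cause — not met.
(B) not (consent to enter) — fails.
(C) not open/obvious — not satisfied.
(D) not (during posted hours) — not met.
(E) not (entrant a minor) — not met.
(i) = F OR F OR F OR F OR F = false.
(ii) not (exclusive control) — holds.
(A) condition ≥60 days old — not met.
(B) not (commercial use) — holds.
So (iii) is satisfied (F OR T).
So (a) is not satisfied (F AND T AND T).
(b) not (complaint lodged) — not met.
(i) not (public area) — not satisfied.
(ii) no signage posted — not satisfied.
(c): F AND F → false.
(1) = F OR F OR F = false.
(2) no remedial action — met.
Overall = F AND T = false.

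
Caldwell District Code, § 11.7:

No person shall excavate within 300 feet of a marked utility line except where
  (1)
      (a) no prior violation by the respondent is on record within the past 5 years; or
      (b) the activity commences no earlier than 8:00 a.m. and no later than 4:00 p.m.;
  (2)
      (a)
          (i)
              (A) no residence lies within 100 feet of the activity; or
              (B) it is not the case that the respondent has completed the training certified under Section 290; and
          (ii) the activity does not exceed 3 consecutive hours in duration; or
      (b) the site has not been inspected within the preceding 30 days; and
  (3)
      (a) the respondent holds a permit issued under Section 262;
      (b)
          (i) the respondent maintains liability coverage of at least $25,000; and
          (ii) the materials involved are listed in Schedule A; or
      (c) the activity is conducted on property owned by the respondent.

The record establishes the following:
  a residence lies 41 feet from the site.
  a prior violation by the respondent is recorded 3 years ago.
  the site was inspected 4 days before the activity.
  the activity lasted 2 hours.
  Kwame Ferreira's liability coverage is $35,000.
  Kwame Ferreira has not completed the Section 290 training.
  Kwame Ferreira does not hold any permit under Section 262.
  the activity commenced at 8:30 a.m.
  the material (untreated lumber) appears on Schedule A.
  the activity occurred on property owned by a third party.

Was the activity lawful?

(a) no prior violation — fails.
(b) start within hours — satisfied.
So (1) is satisfied (F OR T).
(A) no residence in 100 ft — not satisfied.
(B) not (training certified) — met.
(i) = F OR T = true.
(ii) ≤ 3 hrs duration — met.
So (a) is satisfied (T AND T).
(b) not (site inspected) — fails.
(2): T OR F → true.
(a) holds permit — not satisfied.
(i) coverage ≥ $25,000 — met.
(ii) Schedule A material — met.
(b) = T AND T = true.
(c) own property — not satisfied.
(3) = F OR T OR F = true.
So Overall is satisfied (T AND T AND T).

Yes — lawful.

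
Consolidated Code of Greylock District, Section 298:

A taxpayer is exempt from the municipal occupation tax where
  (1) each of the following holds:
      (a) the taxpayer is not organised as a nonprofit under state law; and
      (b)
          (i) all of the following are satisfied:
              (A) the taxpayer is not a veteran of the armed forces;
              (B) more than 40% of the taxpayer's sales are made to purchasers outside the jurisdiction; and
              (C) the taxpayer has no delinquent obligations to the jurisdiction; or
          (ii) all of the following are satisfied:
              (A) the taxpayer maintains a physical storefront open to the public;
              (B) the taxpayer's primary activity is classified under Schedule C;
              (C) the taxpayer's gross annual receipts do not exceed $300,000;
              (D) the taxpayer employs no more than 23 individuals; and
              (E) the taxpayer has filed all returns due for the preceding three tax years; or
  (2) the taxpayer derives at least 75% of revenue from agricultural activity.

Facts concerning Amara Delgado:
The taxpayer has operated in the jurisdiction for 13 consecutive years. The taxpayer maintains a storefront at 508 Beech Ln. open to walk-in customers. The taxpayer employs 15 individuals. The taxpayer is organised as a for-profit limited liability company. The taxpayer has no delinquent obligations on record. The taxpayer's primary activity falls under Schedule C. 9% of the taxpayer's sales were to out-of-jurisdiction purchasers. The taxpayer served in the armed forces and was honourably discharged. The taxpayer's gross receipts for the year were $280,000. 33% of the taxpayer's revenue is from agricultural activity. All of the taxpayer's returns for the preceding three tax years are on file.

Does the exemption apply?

Yes — exempt.

(a) not (nonprofit) — holds.
(A) not (veteran) — not met.
(B) >40% out-of-jur. sales — fails.
(C) no delinquency — satisfied.
(i): F AND F AND T → false.
(A) has storefront — met.
(B) Schedule C activity — met.
(C) receipts ≤ $300,000 — met.
(D) ≤ 23 employees — satisfied.
(E) returns current — holds.
(ii) = T AND T AND T AND T AND T = true.
(b) = F OR T = true.
So (1) is satisfied (T AND T).
(2) ≥75% agricultural — not met.
Overall: T OR F → true.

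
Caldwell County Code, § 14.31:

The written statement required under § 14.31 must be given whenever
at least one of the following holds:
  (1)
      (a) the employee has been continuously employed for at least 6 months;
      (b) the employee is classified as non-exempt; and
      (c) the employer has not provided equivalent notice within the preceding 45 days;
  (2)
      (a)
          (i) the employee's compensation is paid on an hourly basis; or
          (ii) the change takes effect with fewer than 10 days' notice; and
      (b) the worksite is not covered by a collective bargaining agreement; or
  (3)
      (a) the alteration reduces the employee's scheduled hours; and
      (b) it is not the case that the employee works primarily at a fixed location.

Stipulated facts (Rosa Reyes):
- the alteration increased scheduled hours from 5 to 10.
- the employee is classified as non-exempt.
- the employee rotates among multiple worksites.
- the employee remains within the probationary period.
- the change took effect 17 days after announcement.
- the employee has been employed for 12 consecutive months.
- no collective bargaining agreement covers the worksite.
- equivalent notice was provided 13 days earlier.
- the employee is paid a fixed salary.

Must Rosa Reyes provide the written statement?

(a) tenure ≥ 6 mo. — holds.
(b) non-exempt — met.
(c) no recent notice — not satisfied.
So (1) is not satisfied (T AND T AND F).
(i) hourly-paid — not satisfied.
(ii) < 10 days' notice — not satisfied.
(a): F OR F → false.
(b) no CBA — met.
(2) = F AND T = false.
(a) hours reduced — fails.
(b) not (fixed location) — met.
(3): F AND T → false.
So Overall is not satisfied (F OR F OR F).

No — not required.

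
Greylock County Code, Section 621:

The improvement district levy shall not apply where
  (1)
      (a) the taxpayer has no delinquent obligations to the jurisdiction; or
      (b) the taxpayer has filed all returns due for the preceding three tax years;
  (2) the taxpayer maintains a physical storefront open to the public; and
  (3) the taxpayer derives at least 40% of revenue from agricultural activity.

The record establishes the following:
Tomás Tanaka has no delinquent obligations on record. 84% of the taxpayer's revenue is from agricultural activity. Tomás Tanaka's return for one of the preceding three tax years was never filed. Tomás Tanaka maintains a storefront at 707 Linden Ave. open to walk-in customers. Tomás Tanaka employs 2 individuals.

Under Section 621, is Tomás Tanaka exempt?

(a) no delinquency — satisfied.
(b) returns current — fails.
(1): T OR F → true.
(2) has storefront — met.
(3) ≥40% agricultural — satisfied.
Overall = T AND T AND T = true.

Yes — exempt.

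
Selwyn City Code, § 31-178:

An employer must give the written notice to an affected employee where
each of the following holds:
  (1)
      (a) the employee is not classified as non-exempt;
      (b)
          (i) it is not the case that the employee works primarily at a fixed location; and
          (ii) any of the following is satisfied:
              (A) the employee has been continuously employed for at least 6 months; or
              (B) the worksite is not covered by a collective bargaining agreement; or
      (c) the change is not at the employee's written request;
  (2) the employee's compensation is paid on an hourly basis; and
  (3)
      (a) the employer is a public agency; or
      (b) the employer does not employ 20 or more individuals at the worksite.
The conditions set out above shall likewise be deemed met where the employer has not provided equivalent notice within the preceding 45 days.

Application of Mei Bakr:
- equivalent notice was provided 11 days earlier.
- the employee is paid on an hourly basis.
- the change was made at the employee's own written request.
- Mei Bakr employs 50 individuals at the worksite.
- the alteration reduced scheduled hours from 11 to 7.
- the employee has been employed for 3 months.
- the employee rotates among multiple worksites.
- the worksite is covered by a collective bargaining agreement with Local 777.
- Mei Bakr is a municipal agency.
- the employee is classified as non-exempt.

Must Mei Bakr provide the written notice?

No — not required.

(a) not (non-exempt) — fails.
(i) not (fixed location) — met.
(A) tenure ≥ 6 mo. — fails.
(B) no CBA — fails.
(ii) = F OR F = false.
(b): T AND F → false.
(c) not employee-requested — not met.
(1): F OR F OR F → false.
(2) hourly-paid — met.
(a) public agency — met.
(b) not (≥ 20 at site) — fails.
(3): T OR F → true.
Overall = F AND T AND T = false.
Exception (no recent notice) — not satisfied.
Result: main false OR exception false → false.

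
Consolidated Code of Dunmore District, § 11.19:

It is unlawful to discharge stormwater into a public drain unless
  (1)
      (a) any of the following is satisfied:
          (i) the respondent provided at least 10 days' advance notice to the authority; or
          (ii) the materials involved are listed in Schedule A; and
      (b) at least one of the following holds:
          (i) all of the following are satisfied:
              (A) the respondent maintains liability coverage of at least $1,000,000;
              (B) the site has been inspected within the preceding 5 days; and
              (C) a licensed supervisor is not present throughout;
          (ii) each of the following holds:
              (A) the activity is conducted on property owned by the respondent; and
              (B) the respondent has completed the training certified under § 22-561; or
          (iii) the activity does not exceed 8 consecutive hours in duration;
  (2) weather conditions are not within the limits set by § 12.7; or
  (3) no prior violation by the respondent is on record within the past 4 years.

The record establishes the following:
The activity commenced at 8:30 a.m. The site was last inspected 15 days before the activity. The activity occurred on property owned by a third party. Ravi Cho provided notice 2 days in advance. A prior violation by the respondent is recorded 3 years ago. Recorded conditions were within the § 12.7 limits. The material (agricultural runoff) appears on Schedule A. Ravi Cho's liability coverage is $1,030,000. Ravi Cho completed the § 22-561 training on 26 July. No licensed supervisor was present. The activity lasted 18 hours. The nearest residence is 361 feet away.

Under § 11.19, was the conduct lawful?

No — unlawful.

(i) ≥10 days' notice — not met.
(ii) Schedule A material — satisfied.
So (a) is satisfied (F OR T).
(A) coverage ≥ $1,000,000 — met.
(B) site inspected — not met.
(C) not (supervisor present) — met.
(i) = T AND F AND T = false.
(A) own property — not met.
(B) training certified — met.
So (ii) is not satisfied (F AND T).
(iii) ≤ 8 hrs duration — not met.
So (b) is not satisfied (F OR F OR F).
(1): T AND F → false.
(2) not (weather ok) — not met.
(3) no prior violation — not satisfied.
Overall = F OR F OR F = false.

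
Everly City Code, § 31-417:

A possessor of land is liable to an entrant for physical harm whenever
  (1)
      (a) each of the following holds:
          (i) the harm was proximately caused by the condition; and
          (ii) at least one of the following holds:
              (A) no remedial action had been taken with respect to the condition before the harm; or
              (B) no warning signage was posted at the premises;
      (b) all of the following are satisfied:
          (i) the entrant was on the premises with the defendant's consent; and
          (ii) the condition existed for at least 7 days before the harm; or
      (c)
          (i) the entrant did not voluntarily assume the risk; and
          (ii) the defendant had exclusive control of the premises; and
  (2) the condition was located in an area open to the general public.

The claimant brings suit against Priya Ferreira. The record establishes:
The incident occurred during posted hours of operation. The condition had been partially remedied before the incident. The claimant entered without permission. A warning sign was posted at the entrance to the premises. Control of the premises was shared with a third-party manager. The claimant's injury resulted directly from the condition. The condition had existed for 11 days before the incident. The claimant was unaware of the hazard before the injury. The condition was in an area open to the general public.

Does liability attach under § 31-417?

No — not liable.

(i) proximate cause — met.
(A) no remedial action — fails.
(B) no signage posted — not met.
(ii) = F OR F = false.
So (a) is not satisfied (T AND F).
(i) consent to enter — fails.
(ii) condition ≥7 days old — holds.
(b): F AND T → false.
(i) no assumed risk — holds.
(ii) exclusive control — fails.
(c): T AND F → false.
So (1) is not satisfied (F OR F OR F).
(2) public area — met.
So Overall is not satisfied (F AND T).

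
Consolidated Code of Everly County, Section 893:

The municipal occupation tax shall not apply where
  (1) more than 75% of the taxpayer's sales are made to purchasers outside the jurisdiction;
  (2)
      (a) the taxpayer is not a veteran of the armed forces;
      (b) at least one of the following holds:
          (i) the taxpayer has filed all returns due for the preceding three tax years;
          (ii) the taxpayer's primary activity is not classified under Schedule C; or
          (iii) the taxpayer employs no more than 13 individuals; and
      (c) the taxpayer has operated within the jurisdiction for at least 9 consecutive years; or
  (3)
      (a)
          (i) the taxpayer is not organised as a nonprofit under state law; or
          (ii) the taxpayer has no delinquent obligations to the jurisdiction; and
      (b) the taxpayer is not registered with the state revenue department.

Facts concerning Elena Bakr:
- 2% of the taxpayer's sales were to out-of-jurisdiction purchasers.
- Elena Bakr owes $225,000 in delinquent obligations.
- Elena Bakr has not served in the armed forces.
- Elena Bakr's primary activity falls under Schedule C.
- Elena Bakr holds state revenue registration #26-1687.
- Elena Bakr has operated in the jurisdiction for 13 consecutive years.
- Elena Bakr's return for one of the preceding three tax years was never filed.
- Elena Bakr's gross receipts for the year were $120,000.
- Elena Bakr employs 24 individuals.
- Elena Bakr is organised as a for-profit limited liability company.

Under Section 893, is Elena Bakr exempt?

No — not exempt.

(1) >75% out-of-jur. sales — not satisfied.
(a) not (veteran) — holds.
(i) returns current — fails.
(ii) not (Schedule C activity) — not satisfied.
(iii) ≤ 13 employees — not met.
(b): F OR F OR F → false.
(c) ≥ 9 yrs in jurisdiction — satisfied.
So (2) is not satisfied (T AND F AND T).
(i) not (nonprofit) — holds.
(ii) no delinquency — not met.
(a) = T OR F = true.
(b) not (state-registered) — not met.
So (3) is not satisfied (T AND F).
So Overall is not satisfied (F OR F OR F).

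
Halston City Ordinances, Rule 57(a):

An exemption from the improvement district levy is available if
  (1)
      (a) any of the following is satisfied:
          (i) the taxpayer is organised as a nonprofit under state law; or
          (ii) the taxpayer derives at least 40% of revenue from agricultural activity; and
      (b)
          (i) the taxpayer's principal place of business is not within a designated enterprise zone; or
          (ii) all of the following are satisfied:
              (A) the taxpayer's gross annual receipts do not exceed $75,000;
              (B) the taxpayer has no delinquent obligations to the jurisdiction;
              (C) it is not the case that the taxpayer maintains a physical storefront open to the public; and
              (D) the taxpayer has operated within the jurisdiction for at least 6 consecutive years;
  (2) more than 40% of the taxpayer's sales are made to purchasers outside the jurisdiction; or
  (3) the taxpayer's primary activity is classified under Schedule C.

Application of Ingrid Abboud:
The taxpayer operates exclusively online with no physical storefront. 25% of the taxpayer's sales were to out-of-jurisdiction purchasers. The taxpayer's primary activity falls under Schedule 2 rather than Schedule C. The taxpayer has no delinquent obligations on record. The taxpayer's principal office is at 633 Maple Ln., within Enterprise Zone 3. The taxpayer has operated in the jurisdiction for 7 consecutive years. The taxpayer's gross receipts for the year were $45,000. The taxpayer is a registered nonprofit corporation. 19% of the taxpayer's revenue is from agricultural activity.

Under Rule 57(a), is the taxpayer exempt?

Yes — exempt.

(i) nonprofit — satisfied.
(ii) ≥40% agricultural — not met.
(a) = T OR F = true.
(i) not (in enterprise zone) — not met.
(A) receipts ≤ $75,000 — satisfied.
(B) no delinquency — met.
(C) not (has storefront) — satisfied.
(D) ≥ 6 yrs in jurisdiction — holds.
(ii) = T AND T AND T AND T = true.
(b) = F OR T = true.
(1): T AND T → true.
(2) >40% out-of-jur. sales — not met.
(3) Schedule C activity — not satisfied.
Overall: T OR F OR F → true.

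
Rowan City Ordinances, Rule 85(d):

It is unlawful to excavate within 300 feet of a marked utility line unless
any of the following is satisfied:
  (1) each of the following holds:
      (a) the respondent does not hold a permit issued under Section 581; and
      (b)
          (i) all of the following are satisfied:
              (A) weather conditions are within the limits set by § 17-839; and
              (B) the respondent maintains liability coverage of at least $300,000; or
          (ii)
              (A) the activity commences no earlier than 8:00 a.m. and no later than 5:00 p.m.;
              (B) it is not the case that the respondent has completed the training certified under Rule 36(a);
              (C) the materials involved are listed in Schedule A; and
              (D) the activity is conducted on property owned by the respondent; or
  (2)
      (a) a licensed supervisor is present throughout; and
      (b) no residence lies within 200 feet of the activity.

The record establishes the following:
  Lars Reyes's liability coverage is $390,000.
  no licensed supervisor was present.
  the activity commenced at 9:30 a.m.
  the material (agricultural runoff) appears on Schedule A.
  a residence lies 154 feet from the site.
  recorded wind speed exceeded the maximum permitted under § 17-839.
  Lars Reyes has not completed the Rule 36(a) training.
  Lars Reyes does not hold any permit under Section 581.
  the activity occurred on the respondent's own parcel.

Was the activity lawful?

(a) not (holds permit) — holds.
(A) weather ok — not satisfied.
(B) coverage ≥ $300,000 — satisfied.
(i) = F AND T = false.
(A) start within hours — met.
(B) not (training certified) — holds.
(C) Schedule A material — met.
(D) own property — met.
(ii) = T AND T AND T AND T = true.
(b): F OR T → true.
(1): T AND T → true.
(a) supervisor present — not met.
(b) no residence in 200 ft — not met.
(2) = F AND F = false.
Overall: T OR F → true.

Yes — lawful.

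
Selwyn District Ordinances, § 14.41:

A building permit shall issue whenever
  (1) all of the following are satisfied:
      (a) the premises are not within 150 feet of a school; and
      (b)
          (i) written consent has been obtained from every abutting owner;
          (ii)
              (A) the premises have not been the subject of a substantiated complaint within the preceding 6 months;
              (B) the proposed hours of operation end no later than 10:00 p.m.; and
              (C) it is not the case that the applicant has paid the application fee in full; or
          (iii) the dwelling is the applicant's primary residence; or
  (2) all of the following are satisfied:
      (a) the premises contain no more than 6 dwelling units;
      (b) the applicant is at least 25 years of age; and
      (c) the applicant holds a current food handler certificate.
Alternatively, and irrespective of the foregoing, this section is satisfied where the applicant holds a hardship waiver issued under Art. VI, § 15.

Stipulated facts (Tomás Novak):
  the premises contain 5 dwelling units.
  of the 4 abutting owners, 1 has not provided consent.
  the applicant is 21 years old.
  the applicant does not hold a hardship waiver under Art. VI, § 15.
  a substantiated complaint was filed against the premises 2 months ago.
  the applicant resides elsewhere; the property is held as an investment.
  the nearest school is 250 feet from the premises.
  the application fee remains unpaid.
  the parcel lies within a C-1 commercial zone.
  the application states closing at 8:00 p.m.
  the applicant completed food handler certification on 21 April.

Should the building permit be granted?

No — denied.

(a) ≥150 ft from school — satisfied.
(i) all abutters consent — not met.
(A) no complaint in 6 mo. — fails.
(B) closes by 10 p.m. — met.
(C) not (fee paid) — satisfied.
(ii): F AND T AND T → false.
(iii) primary residence — fails.
So (b) is not satisfied (F OR F OR F).
(1) = T AND F = false.
(a) ≤ 6 units — holds.
(b) age ≥ 25 — not met.
(c) food handler cert. — satisfied.
(2): T AND F AND T → false.
Overall: F OR F → false.
Exception (hardship waiver) — not satisfied.
Result: main false OR exception false → false.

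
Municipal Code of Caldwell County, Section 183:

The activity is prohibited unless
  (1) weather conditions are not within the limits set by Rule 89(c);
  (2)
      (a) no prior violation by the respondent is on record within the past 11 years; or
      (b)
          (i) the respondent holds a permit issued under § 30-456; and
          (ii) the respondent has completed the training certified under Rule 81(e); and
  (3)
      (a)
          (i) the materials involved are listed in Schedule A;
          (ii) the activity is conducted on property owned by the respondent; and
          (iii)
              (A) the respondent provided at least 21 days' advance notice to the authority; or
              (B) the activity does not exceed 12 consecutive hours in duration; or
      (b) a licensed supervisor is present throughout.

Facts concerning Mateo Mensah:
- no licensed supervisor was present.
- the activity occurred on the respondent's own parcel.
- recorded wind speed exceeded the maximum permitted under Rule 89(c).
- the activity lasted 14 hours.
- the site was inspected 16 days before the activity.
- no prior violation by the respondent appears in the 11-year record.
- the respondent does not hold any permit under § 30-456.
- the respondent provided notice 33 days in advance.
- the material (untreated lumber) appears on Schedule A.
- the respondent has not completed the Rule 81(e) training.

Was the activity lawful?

Yes — lawful.

(1) not (weather ok) — holds.
(a) no prior violation — satisfied.
(i) holds permit — fails.
(ii) training certified — fails.
(b): F AND F → false.
(2): T OR F → true.
(i) Schedule A material — satisfied.
(ii) own property — satisfied.
(A) ≥21 days' notice — holds.
(B) ≤ 12 hrs duration — not satisfied.
(iii): T OR F → true.
(a): T AND T AND T → true.
(b) supervisor present — not satisfied.
(3) = T OR F = true.
So Overall is satisfied (T AND T AND T).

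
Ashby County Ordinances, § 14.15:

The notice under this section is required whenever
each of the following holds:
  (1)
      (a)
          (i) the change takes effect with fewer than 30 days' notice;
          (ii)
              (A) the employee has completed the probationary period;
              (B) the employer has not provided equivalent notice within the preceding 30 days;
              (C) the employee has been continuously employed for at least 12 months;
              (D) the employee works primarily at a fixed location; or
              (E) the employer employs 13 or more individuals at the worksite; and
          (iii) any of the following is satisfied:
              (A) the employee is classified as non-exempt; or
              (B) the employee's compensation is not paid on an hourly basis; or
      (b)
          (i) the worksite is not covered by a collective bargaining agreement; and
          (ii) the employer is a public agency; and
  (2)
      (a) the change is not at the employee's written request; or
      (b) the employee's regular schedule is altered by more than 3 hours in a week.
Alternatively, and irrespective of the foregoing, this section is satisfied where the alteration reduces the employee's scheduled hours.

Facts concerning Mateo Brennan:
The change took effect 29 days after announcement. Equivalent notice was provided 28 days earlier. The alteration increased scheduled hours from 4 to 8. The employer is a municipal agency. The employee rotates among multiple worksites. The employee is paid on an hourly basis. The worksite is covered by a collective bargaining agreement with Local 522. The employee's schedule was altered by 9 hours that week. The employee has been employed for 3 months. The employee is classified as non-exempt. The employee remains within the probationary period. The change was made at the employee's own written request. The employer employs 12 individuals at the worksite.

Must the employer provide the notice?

No — not required.

(i) < 30 days' notice — holds.
(A) past probation — not satisfied.
(B) no recent notice — fails.
(C) tenure ≥ 12 mo. — fails.
(D) fixed location — fails.
(E) ≥ 13 at site — not met.
(ii): F OR F OR F OR F OR F → false.
(A) non-exempt — holds.
(B) not (hourly-paid) — fails.
So (iii) is satisfied (T OR F).
So (a) is not satisfied (T AND F AND T).
(i) no CBA — not satisfied.
(ii) public agency — holds.
So (b) is not satisfied (F AND T).
(1) = F OR F = false.
(a) not employee-requested — fails.
(b) schedule shift > 3h — satisfied.
(2): F OR T → true.
Overall = F AND T = false.
Exception (hours reduced) — not satisfied.
Result: main false OR exception false → false.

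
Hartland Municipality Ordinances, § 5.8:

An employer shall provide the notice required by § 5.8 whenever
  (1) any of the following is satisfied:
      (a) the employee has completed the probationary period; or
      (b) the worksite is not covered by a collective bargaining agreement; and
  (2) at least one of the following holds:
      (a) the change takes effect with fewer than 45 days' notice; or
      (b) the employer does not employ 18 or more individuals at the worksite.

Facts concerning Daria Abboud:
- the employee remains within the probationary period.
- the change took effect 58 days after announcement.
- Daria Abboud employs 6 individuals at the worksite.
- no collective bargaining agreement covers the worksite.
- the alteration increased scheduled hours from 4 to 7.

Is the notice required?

(a) past probation — fails.
(b) no CBA — holds.
(1): F OR T → true.
(a) < 45 days' notice — fails.
(b) not (≥ 18 at site) — satisfied.
(2): F OR T → true.
Overall = T AND T = true.

Yes — required.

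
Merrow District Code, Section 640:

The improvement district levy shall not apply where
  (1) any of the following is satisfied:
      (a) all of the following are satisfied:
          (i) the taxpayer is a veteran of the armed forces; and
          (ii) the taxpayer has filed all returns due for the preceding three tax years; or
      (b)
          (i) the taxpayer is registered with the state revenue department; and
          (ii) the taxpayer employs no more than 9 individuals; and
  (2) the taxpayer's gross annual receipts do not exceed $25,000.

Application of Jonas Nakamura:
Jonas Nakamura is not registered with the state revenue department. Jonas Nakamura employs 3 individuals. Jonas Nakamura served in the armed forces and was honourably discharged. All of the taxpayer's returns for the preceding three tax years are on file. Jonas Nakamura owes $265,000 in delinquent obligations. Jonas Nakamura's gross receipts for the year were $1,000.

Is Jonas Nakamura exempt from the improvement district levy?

Yes — exempt.

(i) veteran — satisfied.
(ii) returns current — met.
So (a) is satisfied (T AND T).
(i) state-registered — fails.
(ii) ≤ 9 employees — holds.
(b): F AND T → false.
(1) = T OR F = true.
(2) receipts ≤ $25,000 — holds.
Overall = T AND T = true.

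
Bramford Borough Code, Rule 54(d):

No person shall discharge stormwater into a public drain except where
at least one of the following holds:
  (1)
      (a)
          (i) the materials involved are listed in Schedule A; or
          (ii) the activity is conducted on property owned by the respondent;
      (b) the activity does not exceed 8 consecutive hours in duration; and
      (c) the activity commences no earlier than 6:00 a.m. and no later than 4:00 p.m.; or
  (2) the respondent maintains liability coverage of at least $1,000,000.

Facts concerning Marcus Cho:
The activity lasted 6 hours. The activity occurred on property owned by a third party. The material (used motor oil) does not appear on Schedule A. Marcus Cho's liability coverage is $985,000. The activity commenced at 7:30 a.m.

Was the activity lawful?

No — unlawful.

(i) Schedule A material — fails.
(ii) own property — fails.
(a) = F OR F = false.
(b) ≤ 8 hrs duration — satisfied.
(c) start within hours — satisfied.
(1) = F AND T AND T = false.
(2) coverage ≥ $1,000,000 — not satisfied.
Overall = F OR F = false.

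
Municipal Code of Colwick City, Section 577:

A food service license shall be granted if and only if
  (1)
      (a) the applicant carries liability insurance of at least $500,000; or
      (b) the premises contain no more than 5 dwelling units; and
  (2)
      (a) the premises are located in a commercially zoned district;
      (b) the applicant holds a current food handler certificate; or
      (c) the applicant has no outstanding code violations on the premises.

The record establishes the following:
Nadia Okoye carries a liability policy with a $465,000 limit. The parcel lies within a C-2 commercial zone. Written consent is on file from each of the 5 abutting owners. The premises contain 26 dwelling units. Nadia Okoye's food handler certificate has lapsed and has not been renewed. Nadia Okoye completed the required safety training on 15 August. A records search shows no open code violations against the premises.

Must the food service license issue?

(a) insurance ≥ $500,000 — not met.
(b) ≤ 5 units — fails.
(1): F OR F → false.
(a) commercially zoned — holds.
(b) food handler cert. — not met.
(c) no code violations — satisfied.
So (2) is satisfied (T OR F OR T).
So Overall is not satisfied (F AND T).

No — denied.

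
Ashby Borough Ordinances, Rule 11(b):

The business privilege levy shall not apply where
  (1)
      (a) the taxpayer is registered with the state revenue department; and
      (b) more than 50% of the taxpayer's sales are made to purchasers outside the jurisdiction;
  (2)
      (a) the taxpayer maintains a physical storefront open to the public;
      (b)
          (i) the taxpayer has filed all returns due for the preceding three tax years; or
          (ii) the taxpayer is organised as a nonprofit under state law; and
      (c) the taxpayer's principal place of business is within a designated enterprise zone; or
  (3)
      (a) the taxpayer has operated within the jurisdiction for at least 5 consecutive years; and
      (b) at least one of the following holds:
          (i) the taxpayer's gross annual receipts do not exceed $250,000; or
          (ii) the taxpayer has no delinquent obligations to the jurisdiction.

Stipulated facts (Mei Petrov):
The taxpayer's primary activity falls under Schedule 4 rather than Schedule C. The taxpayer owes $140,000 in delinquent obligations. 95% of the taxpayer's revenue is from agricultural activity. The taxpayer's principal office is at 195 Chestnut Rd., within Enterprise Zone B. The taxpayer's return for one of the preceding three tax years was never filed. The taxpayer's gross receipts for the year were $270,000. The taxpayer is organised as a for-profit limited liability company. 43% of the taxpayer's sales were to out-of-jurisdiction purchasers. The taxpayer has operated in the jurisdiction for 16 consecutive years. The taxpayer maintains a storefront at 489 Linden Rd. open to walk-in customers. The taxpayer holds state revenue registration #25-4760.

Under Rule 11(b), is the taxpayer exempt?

No — not exempt.

(a) state-registered — satisfied.
(b) >50% out-of-jur. sales — fails.
So (1) is not satisfied (T AND F).
(a) has storefront — satisfied.
(i) returns current — not satisfied.
(ii) nonprofit — not satisfied.
So (b) is not satisfied (F OR F).
(c) in enterprise zone — holds.
So (2) is not satisfied (T AND F AND T).
(a) ≥ 5 yrs in jurisdiction — holds.
(i) receipts ≤ $250,000 — fails.
(ii) no delinquency — not satisfied.
(b) = F OR F = false.
(3): T AND F → false.
Overall: F OR F OR F → false.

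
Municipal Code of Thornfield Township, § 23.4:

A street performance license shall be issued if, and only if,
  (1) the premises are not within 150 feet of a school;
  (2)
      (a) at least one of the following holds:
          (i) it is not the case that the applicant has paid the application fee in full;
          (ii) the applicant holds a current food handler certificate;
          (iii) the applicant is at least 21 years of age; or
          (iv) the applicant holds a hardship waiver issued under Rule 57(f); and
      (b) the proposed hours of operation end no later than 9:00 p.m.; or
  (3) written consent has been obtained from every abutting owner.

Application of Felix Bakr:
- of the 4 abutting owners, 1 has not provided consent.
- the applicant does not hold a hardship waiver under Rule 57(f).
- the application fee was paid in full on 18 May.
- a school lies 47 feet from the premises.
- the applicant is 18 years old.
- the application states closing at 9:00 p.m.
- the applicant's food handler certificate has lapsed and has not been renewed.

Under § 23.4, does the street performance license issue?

No — denied.

(1) ≥150 ft from school — not satisfied.
(i) not (fee paid) — not satisfied.
(ii) food handler cert. — fails.
(iii) age ≥ 21 — fails.
(iv) hardship waiver — not satisfied.
(a) = F OR F OR F OR F = false.
(b) closes by 9 p.m. — holds.
(2) = F AND T = false.
(3) all abutters consent — not satisfied.
Overall = F OR F OR F = false.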